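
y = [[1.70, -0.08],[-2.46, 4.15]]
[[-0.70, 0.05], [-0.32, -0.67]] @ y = [[-1.31, 0.26], [1.1, -2.75]]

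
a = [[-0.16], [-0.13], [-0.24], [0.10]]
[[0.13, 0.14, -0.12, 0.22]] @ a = [[0.01]]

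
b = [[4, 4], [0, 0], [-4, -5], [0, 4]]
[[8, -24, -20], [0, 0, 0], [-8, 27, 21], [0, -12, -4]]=b @ [[2, -3, -4], [0, -3, -1]]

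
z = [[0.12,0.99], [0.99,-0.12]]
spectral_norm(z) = 1.00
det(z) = -0.99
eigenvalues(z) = [1.0, -1.0]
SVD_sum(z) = [[0.12, 0.0], [0.99, 0.00]] + [[0.00, 0.99], [0.0, -0.12]]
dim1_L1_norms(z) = [1.11, 1.11]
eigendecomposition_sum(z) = [[0.56, 0.49],  [0.49, 0.44]] + [[-0.44, 0.50], [0.5, -0.56]]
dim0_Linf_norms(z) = [0.99, 0.99]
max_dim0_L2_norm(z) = 1.0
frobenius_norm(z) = 1.41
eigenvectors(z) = [[0.75, -0.66], [0.66, 0.75]]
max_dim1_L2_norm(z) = 1.0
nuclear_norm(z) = 1.99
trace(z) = 0.00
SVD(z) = [[-0.12,-0.99], [-0.99,0.12]] @ diag([0.9972462083156797, 0.9972462083156797]) @ [[-1.00, -0.0], [-0.00, -1.00]]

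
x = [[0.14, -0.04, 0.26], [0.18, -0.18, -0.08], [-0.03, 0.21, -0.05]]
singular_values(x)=[0.35, 0.27, 0.12]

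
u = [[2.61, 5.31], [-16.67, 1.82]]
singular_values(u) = [16.9, 5.52]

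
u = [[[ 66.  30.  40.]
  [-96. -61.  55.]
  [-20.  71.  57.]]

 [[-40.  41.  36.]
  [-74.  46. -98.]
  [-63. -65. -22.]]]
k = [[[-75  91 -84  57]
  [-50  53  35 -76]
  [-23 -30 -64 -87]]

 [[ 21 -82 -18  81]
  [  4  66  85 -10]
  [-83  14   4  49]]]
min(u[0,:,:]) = -96.0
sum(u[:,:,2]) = 68.0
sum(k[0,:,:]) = -253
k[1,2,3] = 49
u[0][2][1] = 71.0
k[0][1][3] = -76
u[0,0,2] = 40.0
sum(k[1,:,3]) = 120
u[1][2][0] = -63.0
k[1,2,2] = 4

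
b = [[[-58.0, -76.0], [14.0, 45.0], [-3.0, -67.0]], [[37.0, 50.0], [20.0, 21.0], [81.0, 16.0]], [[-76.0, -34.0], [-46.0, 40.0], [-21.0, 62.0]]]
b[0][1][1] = 45.0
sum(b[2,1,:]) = -6.0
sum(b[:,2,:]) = 68.0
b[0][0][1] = -76.0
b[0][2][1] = -67.0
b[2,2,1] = 62.0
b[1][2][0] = 81.0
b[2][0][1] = -34.0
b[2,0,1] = -34.0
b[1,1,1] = 21.0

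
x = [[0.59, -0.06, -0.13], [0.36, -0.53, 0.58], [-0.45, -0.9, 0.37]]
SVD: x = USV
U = [[-0.11, -0.69, 0.72], [0.54, -0.65, -0.54], [0.83, 0.33, 0.44]]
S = [1.24, 0.81, 0.29]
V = [[-0.20, -0.83, 0.52], [-0.97, 0.11, -0.2], [0.11, -0.54, -0.83]]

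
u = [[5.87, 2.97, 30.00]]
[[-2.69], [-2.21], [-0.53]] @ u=[[-15.79,-7.99,-80.70], [-12.97,-6.56,-66.3], [-3.11,-1.57,-15.90]]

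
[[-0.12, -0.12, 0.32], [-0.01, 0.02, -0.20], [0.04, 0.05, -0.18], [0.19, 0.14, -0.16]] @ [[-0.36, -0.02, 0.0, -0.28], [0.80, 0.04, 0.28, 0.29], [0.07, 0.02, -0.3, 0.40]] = [[-0.03,  0.00,  -0.13,  0.13], [0.01,  -0.0,  0.07,  -0.07], [0.01,  -0.0,  0.07,  -0.07], [0.03,  -0.0,  0.09,  -0.08]]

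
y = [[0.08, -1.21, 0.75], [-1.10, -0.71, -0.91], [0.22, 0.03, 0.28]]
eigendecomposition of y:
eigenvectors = [[0.63,0.80,-0.72], [0.77,-0.57,0.34], [-0.09,0.19,0.6]]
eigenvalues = [-1.5, 1.12, 0.03]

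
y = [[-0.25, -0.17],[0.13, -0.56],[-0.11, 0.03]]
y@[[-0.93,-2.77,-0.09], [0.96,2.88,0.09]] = [[0.07, 0.2, 0.01], [-0.66, -1.97, -0.06], [0.13, 0.39, 0.01]]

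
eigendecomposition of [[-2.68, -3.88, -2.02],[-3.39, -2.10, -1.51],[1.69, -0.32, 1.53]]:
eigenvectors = [[0.75+0.00j, -0.22+0.23j, -0.22-0.23j],  [(0.65+0j), -0.22-0.21j, -0.22+0.21j],  [(-0.15+0j), 0.90+0.00j, 0.90-0.00j]]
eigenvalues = [(-5.66+0j), (1.2+0.51j), (1.2-0.51j)]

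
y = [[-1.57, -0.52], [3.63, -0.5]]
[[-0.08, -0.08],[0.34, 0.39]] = y @ [[0.08, 0.09], [-0.09, -0.12]]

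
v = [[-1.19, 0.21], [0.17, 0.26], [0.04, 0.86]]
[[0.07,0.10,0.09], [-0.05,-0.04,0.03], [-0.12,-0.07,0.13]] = v@ [[-0.08, -0.1, -0.05],[-0.13, -0.08, 0.15]]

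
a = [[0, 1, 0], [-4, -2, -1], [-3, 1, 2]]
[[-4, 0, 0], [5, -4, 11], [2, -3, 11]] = a @ [[0, 1, -3], [-4, 0, 0], [3, 0, 1]]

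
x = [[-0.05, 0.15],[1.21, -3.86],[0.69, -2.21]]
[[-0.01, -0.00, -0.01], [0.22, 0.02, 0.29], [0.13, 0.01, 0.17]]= x @ [[-0.04, -0.05, -0.11], [-0.07, -0.02, -0.11]]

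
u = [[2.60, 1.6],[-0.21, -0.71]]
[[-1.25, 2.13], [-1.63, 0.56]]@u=[[-3.70,-3.51],[-4.36,-3.01]]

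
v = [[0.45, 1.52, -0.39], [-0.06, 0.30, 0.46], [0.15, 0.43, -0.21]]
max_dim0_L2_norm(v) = 1.61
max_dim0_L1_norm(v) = 2.25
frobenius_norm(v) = 1.79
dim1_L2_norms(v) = [1.63, 0.55, 0.5]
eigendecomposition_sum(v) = [[0.22, 0.07, -0.85], [-0.06, -0.02, 0.24], [0.09, 0.03, -0.35]] + [[0.10, -0.08, -0.31], [-0.02, 0.02, 0.06], [0.03, -0.02, -0.08]] + [[0.13, 1.54, 0.77], [0.02, 0.3, 0.15], [0.03, 0.42, 0.21]]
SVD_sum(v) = [[0.44,1.53,-0.37], [0.04,0.15,-0.04], [0.13,0.46,-0.11]] + [[0.0, -0.01, -0.02], [-0.1, 0.15, 0.50], [0.02, -0.03, -0.1]] + [[0.00, -0.00, 0.0], [-0.0, 0.0, -0.0], [-0.0, 0.00, -0.0]]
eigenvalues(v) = [-0.14, 0.04, 0.64]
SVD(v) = [[-0.95, 0.04, -0.30], [-0.09, -0.98, 0.17], [-0.29, 0.19, 0.94]] @ diag([1.7119434117214047, 0.5393800161463066, 0.004353532552705057]) @ [[-0.27,-0.93,0.23], [0.19,-0.28,-0.94], [-0.94,0.21,-0.26]]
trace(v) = 0.54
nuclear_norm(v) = 2.26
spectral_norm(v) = 1.71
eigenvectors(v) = [[0.90, -0.95, 0.95], [-0.26, 0.19, 0.19], [0.36, -0.23, 0.26]]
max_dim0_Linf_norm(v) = 1.52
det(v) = -0.00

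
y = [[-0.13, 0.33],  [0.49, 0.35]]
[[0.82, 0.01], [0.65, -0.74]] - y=[[0.95, -0.32], [0.16, -1.09]]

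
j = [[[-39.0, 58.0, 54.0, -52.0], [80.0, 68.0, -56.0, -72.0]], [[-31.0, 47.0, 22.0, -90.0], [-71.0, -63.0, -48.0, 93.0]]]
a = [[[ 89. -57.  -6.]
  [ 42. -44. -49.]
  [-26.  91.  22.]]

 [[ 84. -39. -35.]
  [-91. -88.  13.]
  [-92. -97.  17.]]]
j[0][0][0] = -39.0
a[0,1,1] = -44.0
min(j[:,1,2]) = -56.0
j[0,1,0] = 80.0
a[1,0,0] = 84.0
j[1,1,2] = -48.0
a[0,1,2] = -49.0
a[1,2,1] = -97.0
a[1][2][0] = -92.0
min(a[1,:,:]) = -97.0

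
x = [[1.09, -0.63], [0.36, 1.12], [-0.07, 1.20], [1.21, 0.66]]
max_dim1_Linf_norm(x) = 1.21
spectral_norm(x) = 1.93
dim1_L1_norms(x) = [1.72, 1.48, 1.27, 1.87]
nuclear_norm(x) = 3.54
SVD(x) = [[0.06,0.78], [-0.61,-0.09], [-0.55,-0.35], [-0.57,0.51]] @ diag([1.9300190627636877, 1.6089208859881137]) @ [[-0.42, -0.91], [0.91, -0.42]]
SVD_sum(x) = [[-0.05,-0.11], [0.49,1.06], [0.44,0.96], [0.46,1.0]] + [[1.14, -0.52], [-0.13, 0.06], [-0.51, 0.24], [0.75, -0.34]]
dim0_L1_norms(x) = [2.73, 3.61]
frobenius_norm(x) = 2.51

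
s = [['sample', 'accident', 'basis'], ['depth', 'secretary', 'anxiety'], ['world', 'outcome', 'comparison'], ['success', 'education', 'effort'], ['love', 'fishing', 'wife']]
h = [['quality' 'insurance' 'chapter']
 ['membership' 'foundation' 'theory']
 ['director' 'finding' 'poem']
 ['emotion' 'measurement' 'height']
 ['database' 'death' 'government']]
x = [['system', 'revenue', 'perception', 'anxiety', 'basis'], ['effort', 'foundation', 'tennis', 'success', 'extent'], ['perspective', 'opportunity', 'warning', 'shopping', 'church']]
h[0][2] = 'chapter'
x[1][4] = 'extent'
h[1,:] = ['membership', 'foundation', 'theory']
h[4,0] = 'database'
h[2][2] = 'poem'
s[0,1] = 'accident'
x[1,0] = 'effort'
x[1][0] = 'effort'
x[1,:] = ['effort', 'foundation', 'tennis', 'success', 'extent']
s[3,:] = ['success', 'education', 'effort']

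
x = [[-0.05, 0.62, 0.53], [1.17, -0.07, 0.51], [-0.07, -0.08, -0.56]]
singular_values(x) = [1.34, 0.87, 0.28]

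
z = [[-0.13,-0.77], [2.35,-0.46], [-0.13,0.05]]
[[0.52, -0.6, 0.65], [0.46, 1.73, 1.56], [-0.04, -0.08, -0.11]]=z@[[0.06, 0.86, 0.48], [-0.69, 0.64, -0.93]]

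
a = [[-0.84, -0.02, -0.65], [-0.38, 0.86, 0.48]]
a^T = [[-0.84, -0.38], [-0.02, 0.86], [-0.65, 0.48]]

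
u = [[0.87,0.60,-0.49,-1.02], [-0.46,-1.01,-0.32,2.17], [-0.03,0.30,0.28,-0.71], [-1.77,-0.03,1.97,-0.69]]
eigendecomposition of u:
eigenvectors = [[-0.41, -0.55, 0.17, -0.42], [0.84, 0.7, -0.91, -0.59], [-0.27, -0.17, -0.00, -0.54], [-0.24, 0.43, -0.39, -0.44]]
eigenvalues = [-1.32, 0.75, 0.01, 0.0]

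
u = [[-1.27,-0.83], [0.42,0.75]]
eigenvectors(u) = [[-0.97,  0.41], [0.22,  -0.91]]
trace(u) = -0.52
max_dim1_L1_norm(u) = 2.1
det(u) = -0.60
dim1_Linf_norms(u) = [1.27, 0.75]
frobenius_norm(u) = 1.74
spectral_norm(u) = 1.71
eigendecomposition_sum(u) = [[-1.2, -0.55], [0.28, 0.13]] + [[-0.07, -0.28], [0.14, 0.62]]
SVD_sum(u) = [[-1.16, -0.96],  [0.62, 0.51]] + [[-0.11,0.13],[-0.2,0.24]]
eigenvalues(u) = [-1.08, 0.56]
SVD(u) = [[-0.88, 0.47], [0.47, 0.88]] @ diag([1.7075176748214556, 0.3536713024438509]) @ [[0.77, 0.64], [-0.64, 0.77]]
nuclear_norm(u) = 2.06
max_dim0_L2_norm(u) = 1.34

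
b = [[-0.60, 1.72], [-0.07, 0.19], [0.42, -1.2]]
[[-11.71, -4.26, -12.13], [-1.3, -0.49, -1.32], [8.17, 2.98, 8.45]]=b @[[0.94, 6.24, -5.99], [-6.48, -0.30, -9.14]]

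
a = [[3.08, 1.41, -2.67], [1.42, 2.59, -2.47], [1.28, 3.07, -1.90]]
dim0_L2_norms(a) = [3.63, 4.26, 4.1]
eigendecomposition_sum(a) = [[3.58+0.00j,-2.31+0.00j,-1.04+0.00j], [1.60+0.00j,-1.04+0.00j,-0.47+0.00j], [2.58+0.00j,(-1.67+0j),(-0.75+0j)]] + [[-0.25-0.84j, (1.86-0.1j), -0.82+1.22j], [(-0.09-0.85j), 1.81+0.23j, -1.00+1.03j], [-0.65-0.98j, 2.37-0.85j, -0.58+1.90j]] + [[(-0.25+0.84j), (1.86+0.1j), (-0.82-1.22j)],[-0.09+0.85j, 1.81-0.23j, (-1-1.03j)],[(-0.65+0.98j), 2.37+0.85j, (-0.58-1.9j)]]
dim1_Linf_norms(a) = [3.08, 2.59, 3.07]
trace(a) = 3.77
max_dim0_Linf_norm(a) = 3.08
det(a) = 4.76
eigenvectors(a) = [[(0.76+0j),(-0.49-0.15j),(-0.49+0.15j)], [0.34+0.00j,-0.45-0.23j,(-0.45+0.23j)], [(0.55+0j),-0.69+0.00j,(-0.69-0j)]]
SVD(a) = [[-0.61, 0.78, 0.17], [-0.57, -0.28, -0.77], [-0.55, -0.56, 0.61]] @ diag([6.662478579694845, 1.889632358704978, 0.37784748780749977]) @ [[-0.51, -0.60, 0.61], [0.67, -0.73, -0.16], [0.54, 0.33, 0.77]]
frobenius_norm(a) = 6.94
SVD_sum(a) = [[2.06, 2.45, -2.49], [1.94, 2.3, -2.33], [1.87, 2.22, -2.25]] + [[0.98, -1.06, -0.23], [-0.36, 0.39, 0.09], [-0.71, 0.77, 0.17]] + [[0.03, 0.02, 0.05], [-0.16, -0.1, -0.23], [0.13, 0.08, 0.18]]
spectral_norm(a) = 6.66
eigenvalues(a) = [(1.79+0j), (0.99+1.3j), (0.99-1.3j)]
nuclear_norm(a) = 8.93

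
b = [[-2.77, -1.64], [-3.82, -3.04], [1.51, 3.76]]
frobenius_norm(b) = 7.11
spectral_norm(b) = 6.87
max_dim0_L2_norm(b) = 5.11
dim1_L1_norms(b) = [4.41, 6.86, 5.27]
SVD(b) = [[-0.45, 0.46], [-0.70, 0.34], [0.55, 0.82]] @ diag([6.866846638986844, 1.8602734306104287]) @ [[0.69, 0.72], [-0.72, 0.69]]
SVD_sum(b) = [[-2.16, -2.23], [-3.36, -3.48], [2.61, 2.7]] + [[-0.61, 0.59], [-0.46, 0.44], [-1.10, 1.06]]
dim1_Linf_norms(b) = [2.77, 3.82, 3.76]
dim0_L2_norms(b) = [4.95, 5.11]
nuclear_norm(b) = 8.73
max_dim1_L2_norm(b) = 4.88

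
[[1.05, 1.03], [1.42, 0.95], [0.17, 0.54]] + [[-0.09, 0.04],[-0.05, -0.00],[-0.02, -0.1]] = [[0.96, 1.07], [1.37, 0.95], [0.15, 0.44]]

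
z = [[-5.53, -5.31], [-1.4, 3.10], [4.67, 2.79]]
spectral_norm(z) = 9.40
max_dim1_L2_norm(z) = 7.67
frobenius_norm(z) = 10.00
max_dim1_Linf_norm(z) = 5.53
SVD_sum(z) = [[-5.72, -5.10], [0.76, 0.68], [3.99, 3.56]] + [[0.19,-0.21], [-2.16,2.42], [0.68,-0.77]]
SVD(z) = [[-0.82, 0.08], [0.11, -0.95], [0.57, 0.3]] @ diag([9.395467977110192, 3.4154328409583705]) @ [[0.75, 0.67], [0.67, -0.75]]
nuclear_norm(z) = 12.81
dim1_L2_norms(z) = [7.67, 3.4, 5.44]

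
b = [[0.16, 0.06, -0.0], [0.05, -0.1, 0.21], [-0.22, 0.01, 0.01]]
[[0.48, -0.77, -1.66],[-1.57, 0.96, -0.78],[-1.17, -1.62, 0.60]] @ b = [[0.40, 0.09, -0.18], [-0.03, -0.2, 0.19], [-0.4, 0.1, -0.33]]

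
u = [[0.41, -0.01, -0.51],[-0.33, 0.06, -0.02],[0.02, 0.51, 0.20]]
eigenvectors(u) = [[(0.81+0j), (0.42+0.39j), (0.42-0.39j)], [-0.42+0.00j, (-0.27+0.45j), (-0.27-0.45j)], [(-0.41+0j), 0.63+0.00j, 0.63-0.00j]]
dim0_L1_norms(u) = [0.76, 0.58, 0.73]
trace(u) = 0.67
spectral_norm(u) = 0.72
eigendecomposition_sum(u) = [[0.34-0.00j, (-0.3+0j), (-0.35-0j)], [-0.18+0.00j, (0.15-0j), (0.18+0j)], [(-0.18+0j), 0.15-0.00j, (0.18+0j)]] + [[(0.03+0.09j), 0.14+0.08j, (-0.08+0.1j)], [-0.08+0.05j, -0.05+0.14j, (-0.1-0.05j)], [0.10+0.05j, (0.18-0.04j), 0.01+0.14j]] + [[(0.03-0.09j), 0.14-0.08j, -0.08-0.10j], [(-0.08-0.05j), (-0.05-0.14j), (-0.1+0.05j)], [(0.1-0.05j), (0.18+0.04j), (0.01-0.14j)]]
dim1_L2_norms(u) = [0.65, 0.34, 0.55]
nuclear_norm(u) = 1.49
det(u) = 0.09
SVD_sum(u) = [[0.38, -0.21, -0.45], [-0.13, 0.07, 0.15], [-0.18, 0.10, 0.22]] + [[0.09, 0.17, -0.00], [-0.05, -0.09, 0.00], [0.21, 0.4, -0.00]] + [[-0.06, 0.03, -0.06], [-0.16, 0.08, -0.17], [-0.01, 0.01, -0.01]]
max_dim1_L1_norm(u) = 0.93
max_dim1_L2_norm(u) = 0.65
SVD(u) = [[-0.86, 0.37, 0.34], [0.29, -0.2, 0.94], [0.42, 0.91, 0.07]] @ diag([0.7198910477721923, 0.5054084237335329, 0.2608049166650066]) @ [[-0.61, 0.33, 0.72], [0.47, 0.88, -0.01], [-0.64, 0.33, -0.70]]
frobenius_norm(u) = 0.92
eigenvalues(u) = [(0.68+0j), (-0+0.37j), (-0-0.37j)]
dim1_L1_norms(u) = [0.93, 0.41, 0.73]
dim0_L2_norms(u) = [0.53, 0.51, 0.55]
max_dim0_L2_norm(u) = 0.55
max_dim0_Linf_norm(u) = 0.51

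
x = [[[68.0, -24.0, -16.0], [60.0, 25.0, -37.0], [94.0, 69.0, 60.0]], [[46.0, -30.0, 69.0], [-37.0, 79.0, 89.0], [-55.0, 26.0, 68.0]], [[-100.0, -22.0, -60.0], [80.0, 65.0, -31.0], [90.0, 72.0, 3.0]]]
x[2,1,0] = 80.0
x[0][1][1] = 25.0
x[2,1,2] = -31.0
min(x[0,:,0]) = 60.0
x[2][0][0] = -100.0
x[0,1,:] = [60.0, 25.0, -37.0]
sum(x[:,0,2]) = -7.0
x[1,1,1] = 79.0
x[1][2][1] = 26.0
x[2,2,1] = 72.0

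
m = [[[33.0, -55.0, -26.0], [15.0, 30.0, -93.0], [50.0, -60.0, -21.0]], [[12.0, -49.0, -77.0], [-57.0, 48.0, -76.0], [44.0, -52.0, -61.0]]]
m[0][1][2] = -93.0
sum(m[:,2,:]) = -100.0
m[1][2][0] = 44.0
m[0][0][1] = -55.0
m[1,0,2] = -77.0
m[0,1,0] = 15.0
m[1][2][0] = 44.0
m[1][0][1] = -49.0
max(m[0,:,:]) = 50.0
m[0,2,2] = -21.0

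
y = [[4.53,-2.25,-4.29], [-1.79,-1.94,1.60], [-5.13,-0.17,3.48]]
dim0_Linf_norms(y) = [5.13, 2.25, 4.29]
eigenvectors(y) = [[-0.72, 0.64, -0.55],[0.21, 0.07, -0.65],[0.66, 0.76, -0.52]]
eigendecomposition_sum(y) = [[5.04, -0.97, -4.14],[-1.48, 0.28, 1.22],[-4.57, 0.88, 3.75]] + [[-0.28, 0.65, -0.52], [-0.03, 0.07, -0.06], [-0.34, 0.78, -0.62]] + [[-0.23, -1.94, 0.37], [-0.28, -2.29, 0.44], [-0.22, -1.82, 0.35]]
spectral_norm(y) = 9.14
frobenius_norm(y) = 9.59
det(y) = 16.49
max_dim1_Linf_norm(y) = 5.13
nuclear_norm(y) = 12.61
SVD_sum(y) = [[4.96,-0.71,-4.03], [-1.67,0.24,1.36], [-4.72,0.68,3.84]] + [[-0.26, -1.57, -0.04], [-0.35, -2.13, -0.06], [-0.15, -0.9, -0.02]] + [[-0.17, 0.03, -0.21], [0.24, -0.05, 0.30], [-0.26, 0.05, -0.33]]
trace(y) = 6.07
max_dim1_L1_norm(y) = 11.07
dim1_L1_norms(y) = [11.07, 5.33, 8.78]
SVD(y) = [[-0.70,-0.56,0.43], [0.24,-0.76,-0.60], [0.67,-0.32,0.67]] @ diag([9.138725563911544, 2.837361032505469, 0.635985407638452]) @ [[-0.77, 0.11, 0.63], [0.16, 0.99, 0.03], [-0.62, 0.12, -0.78]]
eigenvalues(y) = [9.08, -0.83, -2.18]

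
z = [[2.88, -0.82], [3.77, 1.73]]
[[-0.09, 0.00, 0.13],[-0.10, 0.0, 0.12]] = z @ [[-0.03, -0.0, 0.04], [0.01, 0.00, -0.02]]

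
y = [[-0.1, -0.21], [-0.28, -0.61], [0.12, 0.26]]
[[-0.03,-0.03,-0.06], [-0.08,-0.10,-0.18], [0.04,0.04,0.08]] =y @ [[-0.33, 0.04, 0.09], [0.29, 0.14, 0.26]]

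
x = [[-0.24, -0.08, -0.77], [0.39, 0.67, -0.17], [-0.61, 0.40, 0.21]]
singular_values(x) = [0.83, 0.79, 0.74]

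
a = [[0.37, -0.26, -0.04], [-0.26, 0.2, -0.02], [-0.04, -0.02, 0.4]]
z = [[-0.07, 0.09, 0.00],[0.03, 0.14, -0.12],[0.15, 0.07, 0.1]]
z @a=[[-0.05,0.04,0.0], [-0.02,0.02,-0.05], [0.03,-0.03,0.03]]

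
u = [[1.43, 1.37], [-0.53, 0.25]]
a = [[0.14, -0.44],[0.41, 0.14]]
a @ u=[[0.43, 0.08], [0.51, 0.6]]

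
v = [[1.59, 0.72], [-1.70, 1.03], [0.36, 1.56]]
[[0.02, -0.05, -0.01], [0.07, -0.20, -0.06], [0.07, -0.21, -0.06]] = v @ [[-0.01, 0.03, 0.01], [0.05, -0.14, -0.04]]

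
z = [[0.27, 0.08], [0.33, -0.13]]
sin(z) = [[0.26,  0.08], [0.33,  -0.13]]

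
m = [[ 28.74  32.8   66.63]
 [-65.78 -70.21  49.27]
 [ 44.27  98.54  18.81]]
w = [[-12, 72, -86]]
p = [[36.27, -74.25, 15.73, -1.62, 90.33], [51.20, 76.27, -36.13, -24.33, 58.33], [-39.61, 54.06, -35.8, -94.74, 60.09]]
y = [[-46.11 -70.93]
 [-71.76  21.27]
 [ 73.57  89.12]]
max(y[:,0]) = 73.57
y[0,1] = -70.93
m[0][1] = 32.8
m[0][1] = 32.8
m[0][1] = 32.8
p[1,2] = -36.13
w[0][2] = -86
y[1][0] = -71.76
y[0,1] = -70.93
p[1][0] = 51.2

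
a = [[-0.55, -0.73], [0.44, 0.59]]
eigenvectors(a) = [[-0.82, 0.76],[0.57, -0.65]]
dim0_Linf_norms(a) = [0.55, 0.73]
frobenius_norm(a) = 1.17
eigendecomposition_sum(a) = [[-0.21, -0.24], [0.15, 0.17]] + [[-0.34, -0.49], [0.29, 0.42]]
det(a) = -0.00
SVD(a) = [[-0.78, 0.63], [0.63, 0.78]] @ diag([1.173495671927316, 0.0028121109254542437]) @ [[0.6, 0.8], [-0.80, 0.6]]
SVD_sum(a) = [[-0.55, -0.73], [0.44, 0.59]] + [[-0.0,0.00], [-0.00,0.00]]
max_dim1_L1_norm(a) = 1.28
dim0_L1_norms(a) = [0.99, 1.32]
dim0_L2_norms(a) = [0.7, 0.94]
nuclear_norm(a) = 1.18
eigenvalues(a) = [-0.04, 0.08]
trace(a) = 0.04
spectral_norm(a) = 1.17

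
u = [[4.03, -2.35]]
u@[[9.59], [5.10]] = [[26.66]]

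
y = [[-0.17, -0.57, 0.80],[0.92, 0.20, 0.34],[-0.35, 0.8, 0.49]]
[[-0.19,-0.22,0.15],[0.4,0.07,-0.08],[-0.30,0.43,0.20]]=y @ [[0.51, -0.05, -0.17], [-0.05, 0.48, 0.06], [-0.17, 0.06, 0.19]]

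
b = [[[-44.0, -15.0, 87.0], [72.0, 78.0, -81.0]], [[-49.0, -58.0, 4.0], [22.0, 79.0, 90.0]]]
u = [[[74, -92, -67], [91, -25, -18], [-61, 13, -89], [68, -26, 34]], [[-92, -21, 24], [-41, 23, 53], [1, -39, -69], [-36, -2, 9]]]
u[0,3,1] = -26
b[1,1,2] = 90.0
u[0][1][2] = -18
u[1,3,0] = -36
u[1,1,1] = 23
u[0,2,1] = 13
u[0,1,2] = -18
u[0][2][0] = -61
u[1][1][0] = -41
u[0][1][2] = -18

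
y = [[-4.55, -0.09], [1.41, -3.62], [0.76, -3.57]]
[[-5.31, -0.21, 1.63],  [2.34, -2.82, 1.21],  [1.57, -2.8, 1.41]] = y @ [[1.17, 0.03, -0.35], [-0.19, 0.79, -0.47]]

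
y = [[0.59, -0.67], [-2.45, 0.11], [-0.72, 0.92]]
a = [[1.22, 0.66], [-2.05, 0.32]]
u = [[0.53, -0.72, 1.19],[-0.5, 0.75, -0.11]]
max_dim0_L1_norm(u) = 1.47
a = u @ y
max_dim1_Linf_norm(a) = 2.05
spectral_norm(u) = 1.64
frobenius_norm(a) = 2.50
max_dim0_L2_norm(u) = 1.2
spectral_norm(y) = 2.68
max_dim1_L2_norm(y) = 2.45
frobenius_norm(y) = 2.86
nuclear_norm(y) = 3.68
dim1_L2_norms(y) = [0.89, 2.45, 1.17]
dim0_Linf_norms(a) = [2.05, 0.66]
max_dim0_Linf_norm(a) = 2.05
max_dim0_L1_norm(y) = 3.76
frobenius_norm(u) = 1.74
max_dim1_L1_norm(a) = 2.37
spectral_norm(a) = 2.39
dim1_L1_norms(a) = [1.88, 2.37]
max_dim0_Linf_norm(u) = 1.19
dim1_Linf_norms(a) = [1.22, 2.05]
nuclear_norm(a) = 3.12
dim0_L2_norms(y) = [2.62, 1.14]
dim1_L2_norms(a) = [1.39, 2.07]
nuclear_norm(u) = 2.23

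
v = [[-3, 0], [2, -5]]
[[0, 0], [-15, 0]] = v@[[0, 0], [3, 0]]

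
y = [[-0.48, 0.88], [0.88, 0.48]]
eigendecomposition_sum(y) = [[-0.74,0.44], [0.44,-0.26]] + [[0.26,0.44],[0.44,0.74]]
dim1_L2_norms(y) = [1.0, 1.0]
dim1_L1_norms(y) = [1.36, 1.36]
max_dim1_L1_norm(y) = 1.36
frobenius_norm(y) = 1.42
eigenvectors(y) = [[-0.86, -0.51],[0.51, -0.86]]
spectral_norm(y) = 1.00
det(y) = -1.00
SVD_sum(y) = [[-0.48, 0.0],[0.88, 0.0]] + [[0.0,0.88],  [0.00,0.48]]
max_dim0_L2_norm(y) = 1.0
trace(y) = 0.00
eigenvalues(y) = [-1.0, 1.0]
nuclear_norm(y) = 2.00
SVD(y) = [[-0.48, 0.88], [0.88, 0.48]] @ diag([1.0023971268913334, 1.0023971268913334]) @ [[1.0, 0.00], [0.0, 1.00]]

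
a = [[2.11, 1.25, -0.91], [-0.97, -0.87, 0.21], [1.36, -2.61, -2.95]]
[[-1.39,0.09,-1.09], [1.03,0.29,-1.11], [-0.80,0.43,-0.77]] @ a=[[-4.50, 1.03, 4.50], [0.38, 3.93, 2.4], [-3.15, 0.64, 3.09]]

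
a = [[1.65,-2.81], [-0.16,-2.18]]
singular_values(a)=[3.77, 1.07]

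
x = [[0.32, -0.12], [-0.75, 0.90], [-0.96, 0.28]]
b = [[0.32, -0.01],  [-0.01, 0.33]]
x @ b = [[0.1, -0.04], [-0.25, 0.3], [-0.31, 0.10]]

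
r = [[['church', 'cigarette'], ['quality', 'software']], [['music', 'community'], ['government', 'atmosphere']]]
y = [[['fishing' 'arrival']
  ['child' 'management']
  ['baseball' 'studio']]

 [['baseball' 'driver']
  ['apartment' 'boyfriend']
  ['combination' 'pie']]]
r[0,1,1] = 'software'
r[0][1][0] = 'quality'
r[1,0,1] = 'community'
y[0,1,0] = 'child'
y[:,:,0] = [['fishing', 'child', 'baseball'], ['baseball', 'apartment', 'combination']]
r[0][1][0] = 'quality'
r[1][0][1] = 'community'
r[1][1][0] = 'government'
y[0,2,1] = 'studio'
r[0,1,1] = 'software'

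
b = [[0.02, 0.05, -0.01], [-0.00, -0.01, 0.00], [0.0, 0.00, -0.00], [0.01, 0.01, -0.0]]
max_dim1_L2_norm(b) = 0.05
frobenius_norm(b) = 0.06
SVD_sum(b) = [[0.02, 0.05, -0.01], [-0.00, -0.01, 0.0], [0.00, 0.0, 0.0], [0.00, 0.01, -0.0]] + [[-0.00, 0.00, -0.0], [0.00, -0.00, 0.0], [0.00, 0.0, 0.0], [0.01, -0.00, 0.00]] + [[0.0, -0.00, -0.00], [0.00, -0.0, -0.0], [0.0, 0.0, 0.00], [-0.0, 0.0, 0.00]]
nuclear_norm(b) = 0.07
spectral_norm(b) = 0.06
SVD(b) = [[-0.96,0.11,0.25], [0.16,-0.52,0.84], [0.00,0.0,0.0], [-0.23,-0.85,-0.48]] @ diag([0.05698904183835294, 0.006743797535944513, 0.0026019810031300467]) @ [[-0.38,-0.91,0.17], [-0.92,0.35,-0.17], [0.09,-0.22,-0.97]]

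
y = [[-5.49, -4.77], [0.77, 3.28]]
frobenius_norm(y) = 8.02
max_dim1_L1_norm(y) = 10.26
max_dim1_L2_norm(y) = 7.27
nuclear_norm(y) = 9.64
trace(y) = -2.21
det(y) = -14.33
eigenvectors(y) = [[-1.0, 0.50],[0.09, -0.87]]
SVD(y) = [[-0.93, 0.37], [0.37, 0.93]] @ diag([7.801835321170221, 1.8372984573391327]) @ [[0.69, 0.72],[-0.72, 0.69]]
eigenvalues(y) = [-5.05, 2.84]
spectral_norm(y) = 7.80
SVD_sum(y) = [[-4.99, -5.24], [2.0, 2.1]] + [[-0.50, 0.47], [-1.23, 1.18]]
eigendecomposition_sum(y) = [[-5.33, -3.05],  [0.49, 0.28]] + [[-0.16, -1.72], [0.28, 3.0]]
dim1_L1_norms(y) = [10.26, 4.05]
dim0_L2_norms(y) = [5.54, 5.79]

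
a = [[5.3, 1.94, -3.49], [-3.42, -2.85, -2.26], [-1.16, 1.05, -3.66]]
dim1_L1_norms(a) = [10.73, 8.53, 5.87]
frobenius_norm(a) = 9.21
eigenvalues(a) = [(5.18+0j), (-3.2+1.95j), (-3.2-1.95j)]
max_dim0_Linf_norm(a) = 5.3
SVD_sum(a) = [[5.43, 2.76, -2.08], [-2.85, -1.45, 1.09], [0.55, 0.28, -0.21]] + [[-0.44,-0.17,-1.38], [-1.07,-0.41,-3.32], [-1.12,-0.43,-3.49]] + [[0.32, -0.64, -0.02], [0.49, -0.99, -0.03], [-0.59, 1.2, 0.04]]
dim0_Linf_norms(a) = [5.3, 2.85, 3.66]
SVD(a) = [[-0.88, 0.28, 0.38], [0.46, 0.66, 0.59], [-0.09, 0.7, -0.71]] @ diag([7.2930333344075855, 5.298347442508687, 1.882306872346123]) @ [[-0.84, -0.43, 0.32], [-0.3, -0.12, -0.95], [0.44, -0.9, -0.03]]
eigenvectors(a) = [[0.92+0.00j, (0.06+0.19j), 0.06-0.19j],  [(-0.35+0j), -0.85+0.00j, (-0.85-0j)],  [(-0.16+0j), -0.22+0.44j, -0.22-0.44j]]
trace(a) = -1.21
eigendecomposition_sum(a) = [[(5.14-0j), 0.94+0.00j, -2.27+0.00j], [-1.93+0.00j, (-0.36+0j), (0.85-0j)], [-0.90+0.00j, -0.17+0.00j, 0.40-0.00j]] + [[(0.08+0.16j), 0.50+0.16j, (-0.61+0.57j)],[(-0.74+0.12j), (-1.25+1.8j), (-1.56-3.14j)],[(-0.13+0.42j), 0.61+1.11j, (-2.03-0.01j)]] + [[(0.08-0.16j), (0.5-0.16j), -0.61-0.57j], [-0.74-0.12j, (-1.25-1.8j), (-1.56+3.14j)], [(-0.13-0.42j), (0.61-1.11j), (-2.03+0.01j)]]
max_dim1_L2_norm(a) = 6.64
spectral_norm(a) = 7.29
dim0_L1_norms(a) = [9.88, 5.84, 9.41]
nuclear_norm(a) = 14.47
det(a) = 72.73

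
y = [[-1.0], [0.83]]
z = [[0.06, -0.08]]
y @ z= [[-0.06, 0.08], [0.05, -0.07]]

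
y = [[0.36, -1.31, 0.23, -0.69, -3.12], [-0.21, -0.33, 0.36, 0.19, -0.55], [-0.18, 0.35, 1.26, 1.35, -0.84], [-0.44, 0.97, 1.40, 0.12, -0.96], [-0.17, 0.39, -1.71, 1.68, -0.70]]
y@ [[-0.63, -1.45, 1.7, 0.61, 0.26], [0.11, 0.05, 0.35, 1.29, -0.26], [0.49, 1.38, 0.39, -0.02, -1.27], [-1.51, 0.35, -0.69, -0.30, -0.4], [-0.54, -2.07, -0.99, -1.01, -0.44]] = [[2.47, 5.95, 3.81, 1.88, 1.79], [0.28, 1.99, 0.08, -0.06, -0.26], [-0.82, 4.23, 0.21, 0.76, -1.91], [1.41, 4.65, 1.01, 1.89, -1.77], [-2.85, -0.06, -1.29, 0.64, 1.66]]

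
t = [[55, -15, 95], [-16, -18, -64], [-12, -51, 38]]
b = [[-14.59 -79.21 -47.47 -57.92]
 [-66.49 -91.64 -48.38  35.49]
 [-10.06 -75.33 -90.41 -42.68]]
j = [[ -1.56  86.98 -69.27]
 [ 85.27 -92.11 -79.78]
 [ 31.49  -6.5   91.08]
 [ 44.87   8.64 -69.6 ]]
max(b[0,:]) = -14.59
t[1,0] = -16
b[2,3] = -42.68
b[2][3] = -42.68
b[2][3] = -42.68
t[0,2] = 95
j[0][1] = 86.98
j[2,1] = -6.5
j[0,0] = -1.56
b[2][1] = -75.33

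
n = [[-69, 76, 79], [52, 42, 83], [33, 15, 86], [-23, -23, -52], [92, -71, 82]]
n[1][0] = 52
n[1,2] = 83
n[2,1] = 15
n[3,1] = -23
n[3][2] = -52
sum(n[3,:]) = -98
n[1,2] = 83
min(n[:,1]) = -71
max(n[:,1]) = 76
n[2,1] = 15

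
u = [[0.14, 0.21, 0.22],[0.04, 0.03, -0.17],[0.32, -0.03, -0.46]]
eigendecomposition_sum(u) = [[-0.08, 0.04, 0.19], [0.06, -0.03, -0.14], [0.22, -0.1, -0.48]] + [[0.30, 0.39, -0.00], [-0.09, -0.11, 0.0], [0.15, 0.20, -0.00]] + [[-0.08, -0.22, 0.04], [0.06, 0.17, -0.03], [-0.05, -0.13, 0.02]]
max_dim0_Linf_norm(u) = 0.46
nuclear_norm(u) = 0.97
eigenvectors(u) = [[-0.35, 0.87, 0.72], [0.27, -0.25, -0.55], [0.90, 0.44, 0.43]]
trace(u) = -0.29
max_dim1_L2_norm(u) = 0.56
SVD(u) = [[0.26,  0.96,  -0.07], [-0.27,  0.00,  -0.96], [-0.92,  0.27,  0.26]] @ diag([0.59953974291574, 0.3070517374311844, 0.06834710824182222]) @ [[-0.45, 0.12, 0.88], [0.72, 0.63, 0.28], [0.52, -0.77, 0.37]]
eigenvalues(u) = [-0.59, 0.19, 0.11]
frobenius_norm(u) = 0.68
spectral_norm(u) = 0.60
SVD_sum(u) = [[-0.07, 0.02, 0.14],[0.07, -0.02, -0.15],[0.25, -0.07, -0.49]] + [[0.21, 0.19, 0.08], [0.0, 0.00, 0.00], [0.06, 0.05, 0.02]] + [[-0.0,0.00,-0.0], [-0.03,0.05,-0.02], [0.01,-0.01,0.01]]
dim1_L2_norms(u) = [0.33, 0.18, 0.56]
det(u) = -0.01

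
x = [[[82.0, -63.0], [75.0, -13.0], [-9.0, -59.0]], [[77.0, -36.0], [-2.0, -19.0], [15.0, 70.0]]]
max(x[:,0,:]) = 82.0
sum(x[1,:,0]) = 90.0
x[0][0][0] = 82.0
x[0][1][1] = -13.0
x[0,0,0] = 82.0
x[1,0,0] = 77.0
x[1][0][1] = -36.0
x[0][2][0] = -9.0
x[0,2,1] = -59.0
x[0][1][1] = -13.0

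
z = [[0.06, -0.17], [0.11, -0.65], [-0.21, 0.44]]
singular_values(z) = [0.83, 0.11]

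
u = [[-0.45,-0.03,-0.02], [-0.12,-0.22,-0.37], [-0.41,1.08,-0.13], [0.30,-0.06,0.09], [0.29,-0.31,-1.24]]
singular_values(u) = [1.42, 1.12, 0.55]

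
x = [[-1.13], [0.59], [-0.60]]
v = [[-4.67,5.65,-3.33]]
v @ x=[[10.61]]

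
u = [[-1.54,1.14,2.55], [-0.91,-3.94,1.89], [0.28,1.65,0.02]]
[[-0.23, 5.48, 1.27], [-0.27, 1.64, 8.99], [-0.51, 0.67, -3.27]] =u @ [[-1.46,  -0.54,  -1.41],[-0.05,  0.48,  -1.75],[-0.95,  1.61,  0.43]]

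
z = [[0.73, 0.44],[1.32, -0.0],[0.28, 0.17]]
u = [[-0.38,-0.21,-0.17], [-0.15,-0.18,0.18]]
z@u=[[-0.34,  -0.23,  -0.04], [-0.50,  -0.28,  -0.22], [-0.13,  -0.09,  -0.02]]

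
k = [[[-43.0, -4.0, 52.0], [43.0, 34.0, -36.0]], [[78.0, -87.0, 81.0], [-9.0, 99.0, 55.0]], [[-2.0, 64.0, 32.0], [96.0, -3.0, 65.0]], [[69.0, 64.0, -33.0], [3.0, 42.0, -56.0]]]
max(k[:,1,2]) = 65.0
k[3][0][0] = 69.0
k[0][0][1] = -4.0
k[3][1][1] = 42.0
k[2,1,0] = 96.0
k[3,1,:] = [3.0, 42.0, -56.0]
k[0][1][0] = 43.0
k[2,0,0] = -2.0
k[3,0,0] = 69.0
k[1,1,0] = -9.0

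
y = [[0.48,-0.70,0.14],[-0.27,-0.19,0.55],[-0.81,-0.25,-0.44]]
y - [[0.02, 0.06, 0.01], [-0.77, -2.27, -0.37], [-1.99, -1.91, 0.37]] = [[0.46, -0.76, 0.13], [0.5, 2.08, 0.92], [1.18, 1.66, -0.81]]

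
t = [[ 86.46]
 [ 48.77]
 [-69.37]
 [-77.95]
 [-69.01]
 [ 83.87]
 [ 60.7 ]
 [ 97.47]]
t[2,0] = -69.37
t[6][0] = 60.7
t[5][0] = 83.87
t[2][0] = -69.37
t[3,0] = -77.95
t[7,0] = 97.47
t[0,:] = [86.46]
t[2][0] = -69.37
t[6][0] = 60.7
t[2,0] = -69.37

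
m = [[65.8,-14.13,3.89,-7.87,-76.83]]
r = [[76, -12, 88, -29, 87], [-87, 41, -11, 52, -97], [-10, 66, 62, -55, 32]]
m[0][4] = -76.83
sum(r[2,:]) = 95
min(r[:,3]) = -55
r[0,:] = [76, -12, 88, -29, 87]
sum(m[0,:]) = -29.14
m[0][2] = 3.89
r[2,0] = -10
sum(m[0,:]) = -29.14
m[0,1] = -14.13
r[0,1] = -12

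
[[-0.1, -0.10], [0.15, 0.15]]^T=[[-0.10, 0.15],  [-0.10, 0.15]]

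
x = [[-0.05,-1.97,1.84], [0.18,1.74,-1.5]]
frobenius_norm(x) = 3.55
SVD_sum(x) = [[-0.12, -2.0, 1.8], [0.10, 1.71, -1.54]] + [[0.07, 0.03, 0.04], [0.08, 0.03, 0.04]]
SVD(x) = [[-0.76, 0.65], [0.65, 0.76]] @ diag([3.5444653999286024, 0.12555886551325166]) @ [[0.04, 0.74, -0.67], [0.83, 0.34, 0.44]]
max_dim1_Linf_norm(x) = 1.97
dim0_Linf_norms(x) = [0.18, 1.97, 1.84]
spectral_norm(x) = 3.54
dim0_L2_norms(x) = [0.19, 2.63, 2.37]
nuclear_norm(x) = 3.67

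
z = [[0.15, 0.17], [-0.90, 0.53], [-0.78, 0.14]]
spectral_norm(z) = 1.29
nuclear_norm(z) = 1.60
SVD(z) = [[-0.06,-0.69], [0.80,-0.46], [0.6,0.55]] @ diag([1.2940661208692557, 0.30934264953025437]) @ [[-0.92, 0.38], [-0.38, -0.92]]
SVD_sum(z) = [[0.07, -0.03], [-0.95, 0.40], [-0.71, 0.30]] + [[0.08, 0.20],[0.05, 0.13],[-0.07, -0.16]]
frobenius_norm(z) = 1.33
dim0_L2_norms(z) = [1.2, 0.57]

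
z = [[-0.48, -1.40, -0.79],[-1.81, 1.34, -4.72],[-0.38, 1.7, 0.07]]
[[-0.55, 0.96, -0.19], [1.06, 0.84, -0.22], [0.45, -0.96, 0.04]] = z @ [[0.51,  0.14,  0.2], [0.39,  -0.52,  0.07], [-0.31,  -0.38,  -0.01]]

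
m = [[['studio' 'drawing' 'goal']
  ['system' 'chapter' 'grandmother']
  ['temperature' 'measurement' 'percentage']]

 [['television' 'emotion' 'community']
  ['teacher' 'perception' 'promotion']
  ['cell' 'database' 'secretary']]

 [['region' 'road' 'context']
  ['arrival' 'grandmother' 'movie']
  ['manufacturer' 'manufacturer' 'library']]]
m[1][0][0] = 'television'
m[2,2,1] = 'manufacturer'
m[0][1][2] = 'grandmother'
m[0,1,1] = 'chapter'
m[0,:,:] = [['studio', 'drawing', 'goal'], ['system', 'chapter', 'grandmother'], ['temperature', 'measurement', 'percentage']]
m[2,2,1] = 'manufacturer'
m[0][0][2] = 'goal'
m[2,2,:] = ['manufacturer', 'manufacturer', 'library']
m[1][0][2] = 'community'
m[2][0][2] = 'context'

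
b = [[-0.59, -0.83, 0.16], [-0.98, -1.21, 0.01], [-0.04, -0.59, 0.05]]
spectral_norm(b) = 1.93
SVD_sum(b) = [[-0.59, -0.84, 0.06], [-0.90, -1.26, 0.09], [-0.29, -0.41, 0.03]] + [[0.01, -0.01, 0.00], [-0.09, 0.06, -0.02], [0.25, -0.17, 0.05]] + [[-0.01, 0.01, 0.10], [0.01, -0.01, -0.06], [0.0, -0.0, -0.03]]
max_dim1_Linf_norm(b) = 1.21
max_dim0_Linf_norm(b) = 1.21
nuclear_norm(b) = 2.38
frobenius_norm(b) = 1.96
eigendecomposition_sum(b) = [[-0.62, -0.78, 0.06], [-0.98, -1.24, 0.09], [-0.32, -0.41, 0.03]] + [[-0.06, 0.02, 0.04], [0.05, -0.02, -0.04], [0.13, -0.05, -0.09]] + [[0.08,-0.07,0.06], [-0.05,0.05,-0.04], [0.15,-0.13,0.11]]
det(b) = 0.08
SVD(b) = [[-0.53,0.05,-0.85],  [-0.81,-0.34,0.49],  [-0.26,0.94,0.22]] @ diag([1.9280250520905404, 0.3277291787664977, 0.12129708939750129]) @ [[0.58,0.81,-0.06], [0.81,-0.56,0.16], [0.10,-0.13,-0.99]]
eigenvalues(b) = [-1.82, -0.17, 0.25]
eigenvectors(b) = [[0.51, 0.36, 0.46], [0.82, -0.35, -0.31], [0.27, -0.86, 0.83]]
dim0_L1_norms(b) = [1.61, 2.63, 0.22]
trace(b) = -1.75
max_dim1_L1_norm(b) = 2.2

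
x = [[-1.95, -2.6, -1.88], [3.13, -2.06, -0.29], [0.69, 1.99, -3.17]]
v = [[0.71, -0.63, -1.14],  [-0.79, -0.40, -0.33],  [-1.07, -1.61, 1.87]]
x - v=[[-2.66, -1.97, -0.74], [3.92, -1.66, 0.04], [1.76, 3.60, -5.04]]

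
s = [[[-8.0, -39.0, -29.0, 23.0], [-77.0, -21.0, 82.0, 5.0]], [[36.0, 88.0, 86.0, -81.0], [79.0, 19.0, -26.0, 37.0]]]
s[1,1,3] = 37.0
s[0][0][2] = -29.0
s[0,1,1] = -21.0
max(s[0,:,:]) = 82.0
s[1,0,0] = 36.0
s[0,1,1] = -21.0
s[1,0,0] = 36.0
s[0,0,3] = 23.0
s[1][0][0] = 36.0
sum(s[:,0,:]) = 76.0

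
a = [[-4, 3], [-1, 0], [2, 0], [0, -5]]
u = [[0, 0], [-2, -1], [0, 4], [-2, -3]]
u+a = [[-4, 3], [-3, -1], [2, 4], [-2, -8]]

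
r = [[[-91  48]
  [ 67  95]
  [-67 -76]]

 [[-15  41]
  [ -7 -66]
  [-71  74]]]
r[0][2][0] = -67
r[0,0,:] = [-91, 48]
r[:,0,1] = [48, 41]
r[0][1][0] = 67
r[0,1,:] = [67, 95]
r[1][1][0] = -7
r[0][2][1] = -76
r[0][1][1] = 95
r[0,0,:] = [-91, 48]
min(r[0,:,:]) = -91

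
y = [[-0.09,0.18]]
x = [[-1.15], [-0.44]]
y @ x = [[0.02]]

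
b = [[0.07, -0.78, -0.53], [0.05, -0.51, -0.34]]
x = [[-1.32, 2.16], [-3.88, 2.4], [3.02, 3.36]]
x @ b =[[0.02,-0.07,-0.03], [-0.15,1.80,1.24], [0.38,-4.07,-2.74]]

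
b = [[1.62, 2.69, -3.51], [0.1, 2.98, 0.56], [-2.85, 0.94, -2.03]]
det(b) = -44.54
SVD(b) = [[0.87, 0.29, -0.4], [0.34, 0.25, 0.91], [0.36, -0.93, 0.12]] @ diag([5.163915788734973, 3.34777245000726, 2.5764303502765324]) @ [[0.08, 0.71, -0.70], [0.93, 0.19, 0.30], [-0.35, 0.67, 0.65]]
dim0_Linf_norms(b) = [2.85, 2.98, 3.51]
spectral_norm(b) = 5.16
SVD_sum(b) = [[0.37, 3.21, -3.13], [0.14, 1.25, -1.21], [0.15, 1.32, -1.29]] + [[0.89, 0.18, 0.29], [0.77, 0.16, 0.25], [-2.90, -0.59, -0.94]] + [[0.36,-0.7,-0.67],[-0.81,1.58,1.52],[-0.11,0.21,0.20]]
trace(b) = 2.57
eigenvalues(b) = [(-4.01+0j), (3.29+0.52j), (3.29-0.52j)]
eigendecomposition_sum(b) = [[(-1+0j),0.65+0.00j,(-1.95+0j)], [0.13-0.00j,(-0.09-0j),(0.26-0j)], [(-1.5+0j),(0.97+0j),(-2.93+0j)]] + [[1.31-0.27j, (1.02-4.76j), (-0.78-0.25j)], [(-0.02+0.47j), (1.53+0.74j), (0.15-0.24j)], [(-0.68+0.29j), (-0.02+2.68j), (0.45+0.05j)]] + [[1.31+0.27j, 1.02+4.76j, (-0.78+0.25j)], [(-0.02-0.47j), 1.53-0.74j, (0.15+0.24j)], [(-0.68-0.29j), (-0.02-2.68j), (0.45-0.05j)]]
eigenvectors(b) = [[(0.55+0j), -0.84+0.00j, (-0.84-0j)], [(-0.07+0j), 0.07-0.28j, (0.07+0.28j)], [(0.83+0j), 0.45-0.09j, 0.45+0.09j]]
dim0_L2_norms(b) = [3.28, 4.12, 4.09]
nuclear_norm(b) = 11.09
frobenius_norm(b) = 6.67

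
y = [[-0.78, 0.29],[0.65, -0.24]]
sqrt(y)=[[(0.01+0.77j),0.01-0.29j],[(0.02-0.64j),(0.03+0.24j)]]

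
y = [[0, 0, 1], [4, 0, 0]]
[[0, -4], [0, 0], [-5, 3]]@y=[[-16, 0, 0], [0, 0, 0], [12, 0, -5]]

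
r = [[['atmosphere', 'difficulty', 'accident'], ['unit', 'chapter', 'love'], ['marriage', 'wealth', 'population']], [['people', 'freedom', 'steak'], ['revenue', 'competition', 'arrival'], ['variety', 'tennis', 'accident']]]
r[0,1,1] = 'chapter'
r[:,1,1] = ['chapter', 'competition']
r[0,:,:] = [['atmosphere', 'difficulty', 'accident'], ['unit', 'chapter', 'love'], ['marriage', 'wealth', 'population']]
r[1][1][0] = 'revenue'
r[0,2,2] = 'population'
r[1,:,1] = ['freedom', 'competition', 'tennis']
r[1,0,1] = 'freedom'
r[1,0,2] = 'steak'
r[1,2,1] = 'tennis'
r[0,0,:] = ['atmosphere', 'difficulty', 'accident']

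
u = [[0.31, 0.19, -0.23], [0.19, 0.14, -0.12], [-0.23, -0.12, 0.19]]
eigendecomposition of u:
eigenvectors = [[0.72,0.69,0.02], [0.44,-0.48,0.76], [-0.54,0.53,0.65]]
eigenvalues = [0.6, 0.0, 0.04]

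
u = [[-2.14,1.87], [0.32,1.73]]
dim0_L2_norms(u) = [2.16, 2.55]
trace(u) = -0.41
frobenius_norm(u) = 3.34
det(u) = -4.30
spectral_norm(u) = 3.02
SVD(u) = [[-0.92, -0.39], [-0.39, 0.92]] @ diag([3.0249966180061247, 1.421687539880513]) @ [[0.61, -0.79], [0.79, 0.61]]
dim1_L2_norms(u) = [2.84, 1.76]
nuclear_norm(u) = 4.45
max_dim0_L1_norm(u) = 3.6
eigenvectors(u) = [[-1.00, -0.42],[0.08, -0.91]]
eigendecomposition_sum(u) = [[-2.21, 1.03],  [0.18, -0.08]] + [[0.07, 0.84], [0.14, 1.81]]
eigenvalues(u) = [-2.29, 1.88]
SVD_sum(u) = [[-1.70, 2.21], [-0.72, 0.93]] + [[-0.44, -0.34], [1.04, 0.80]]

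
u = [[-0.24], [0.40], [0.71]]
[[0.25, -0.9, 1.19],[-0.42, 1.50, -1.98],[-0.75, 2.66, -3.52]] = u@[[-1.06, 3.74, -4.96]]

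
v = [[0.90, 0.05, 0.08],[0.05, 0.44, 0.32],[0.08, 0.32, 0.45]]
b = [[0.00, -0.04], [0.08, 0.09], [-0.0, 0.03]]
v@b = [[0.0, -0.03], [0.04, 0.05], [0.03, 0.04]]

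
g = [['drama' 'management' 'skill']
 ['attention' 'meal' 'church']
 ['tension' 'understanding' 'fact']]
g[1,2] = 'church'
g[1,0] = 'attention'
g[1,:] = ['attention', 'meal', 'church']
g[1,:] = ['attention', 'meal', 'church']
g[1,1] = 'meal'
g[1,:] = ['attention', 'meal', 'church']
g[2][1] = 'understanding'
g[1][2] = 'church'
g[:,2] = ['skill', 'church', 'fact']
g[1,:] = ['attention', 'meal', 'church']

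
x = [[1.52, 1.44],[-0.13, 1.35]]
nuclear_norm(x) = 3.27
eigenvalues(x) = [(1.44+0.42j), (1.44-0.42j)]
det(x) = 2.24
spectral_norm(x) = 2.30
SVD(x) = [[-0.89, -0.45], [-0.45, 0.89]] @ diag([2.2961725272897473, 0.9751880459274574]) @ [[-0.56, -0.83],[-0.83, 0.56]]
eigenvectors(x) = [[(0.96+0j), 0.96-0.00j],[(-0.06+0.28j), -0.06-0.28j]]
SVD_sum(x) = [[1.15,  1.69], [0.59,  0.86]] + [[0.37, -0.25], [-0.72, 0.49]]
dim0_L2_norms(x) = [1.53, 1.97]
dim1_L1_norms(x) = [2.96, 1.48]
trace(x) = 2.87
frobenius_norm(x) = 2.49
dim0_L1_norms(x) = [1.65, 2.79]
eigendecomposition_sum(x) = [[0.76+0.07j,0.72-2.44j],[(-0.07+0.22j),0.68+0.36j]] + [[(0.76-0.07j),(0.72+2.44j)],  [(-0.07-0.22j),(0.68-0.36j)]]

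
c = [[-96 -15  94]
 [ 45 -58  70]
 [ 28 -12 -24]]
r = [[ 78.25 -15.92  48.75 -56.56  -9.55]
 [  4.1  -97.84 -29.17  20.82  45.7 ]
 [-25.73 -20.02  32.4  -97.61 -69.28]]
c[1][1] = -58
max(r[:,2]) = 48.75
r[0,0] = 78.25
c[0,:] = [-96, -15, 94]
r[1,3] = 20.82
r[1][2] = -29.17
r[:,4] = [-9.55, 45.7, -69.28]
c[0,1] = -15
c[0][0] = -96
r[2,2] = 32.4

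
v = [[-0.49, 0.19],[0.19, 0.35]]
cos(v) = [[0.87,0.01], [0.01,0.92]]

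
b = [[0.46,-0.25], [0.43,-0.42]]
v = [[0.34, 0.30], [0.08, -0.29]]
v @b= [[0.29, -0.21], [-0.09, 0.10]]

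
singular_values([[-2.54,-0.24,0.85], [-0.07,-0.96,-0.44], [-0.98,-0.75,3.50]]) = [4.13, 2.01, 1.02]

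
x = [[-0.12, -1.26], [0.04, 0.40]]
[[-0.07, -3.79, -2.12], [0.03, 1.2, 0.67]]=x@[[2.45,-1.98,0.77], [-0.18,3.20,1.61]]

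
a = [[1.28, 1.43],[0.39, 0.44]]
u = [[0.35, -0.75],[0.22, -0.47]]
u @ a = [[0.16,0.17], [0.1,0.11]]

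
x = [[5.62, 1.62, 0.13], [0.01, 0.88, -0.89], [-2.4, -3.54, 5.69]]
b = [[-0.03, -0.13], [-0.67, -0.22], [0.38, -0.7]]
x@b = [[-1.2, -1.18], [-0.93, 0.43], [4.61, -2.89]]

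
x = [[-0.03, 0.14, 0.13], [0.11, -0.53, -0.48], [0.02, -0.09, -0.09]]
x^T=[[-0.03, 0.11, 0.02], [0.14, -0.53, -0.09], [0.13, -0.48, -0.09]]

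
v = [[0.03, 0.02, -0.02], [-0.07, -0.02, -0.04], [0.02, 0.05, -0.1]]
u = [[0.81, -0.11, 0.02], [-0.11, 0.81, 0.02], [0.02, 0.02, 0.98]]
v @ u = [[0.02, 0.01, -0.02], [-0.06, -0.01, -0.04], [0.01, 0.04, -0.1]]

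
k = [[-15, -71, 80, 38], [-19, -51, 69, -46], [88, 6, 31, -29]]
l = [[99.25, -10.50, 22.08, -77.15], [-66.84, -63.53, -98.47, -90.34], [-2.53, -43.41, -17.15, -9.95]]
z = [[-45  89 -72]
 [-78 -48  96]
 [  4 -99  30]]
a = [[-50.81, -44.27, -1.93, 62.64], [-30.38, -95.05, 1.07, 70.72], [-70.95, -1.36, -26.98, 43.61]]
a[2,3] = 43.61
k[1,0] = -19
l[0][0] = 99.25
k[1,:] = [-19, -51, 69, -46]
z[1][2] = 96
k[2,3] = -29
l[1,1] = -63.53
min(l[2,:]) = -43.41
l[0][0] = 99.25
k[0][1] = -71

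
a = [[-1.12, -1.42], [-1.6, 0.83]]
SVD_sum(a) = [[-1.37,-0.31], [-1.35,-0.3]] + [[0.25,-1.11], [-0.25,1.13]]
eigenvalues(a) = [-1.94, 1.65]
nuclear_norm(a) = 3.59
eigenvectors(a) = [[-0.87, 0.46], [-0.50, -0.89]]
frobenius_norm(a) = 2.55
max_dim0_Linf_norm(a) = 1.6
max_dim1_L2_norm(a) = 1.81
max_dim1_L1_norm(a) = 2.54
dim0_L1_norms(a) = [2.72, 2.25]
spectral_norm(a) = 1.97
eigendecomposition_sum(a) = [[-1.50, -0.77], [-0.86, -0.44]] + [[0.38, -0.65], [-0.74, 1.27]]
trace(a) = -0.29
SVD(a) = [[-0.71, -0.7], [-0.70, 0.71]] @ diag([1.968082246298323, 1.6267612829808027]) @ [[0.98, 0.22], [-0.22, 0.98]]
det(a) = -3.20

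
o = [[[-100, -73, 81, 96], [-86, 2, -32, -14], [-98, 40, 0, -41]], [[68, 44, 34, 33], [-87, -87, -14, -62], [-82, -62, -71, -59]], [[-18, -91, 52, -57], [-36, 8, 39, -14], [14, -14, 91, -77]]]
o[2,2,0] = 14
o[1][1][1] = -87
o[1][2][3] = -59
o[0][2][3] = -41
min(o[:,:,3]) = -77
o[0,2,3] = -41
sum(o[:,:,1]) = -233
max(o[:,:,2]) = 91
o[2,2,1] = -14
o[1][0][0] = 68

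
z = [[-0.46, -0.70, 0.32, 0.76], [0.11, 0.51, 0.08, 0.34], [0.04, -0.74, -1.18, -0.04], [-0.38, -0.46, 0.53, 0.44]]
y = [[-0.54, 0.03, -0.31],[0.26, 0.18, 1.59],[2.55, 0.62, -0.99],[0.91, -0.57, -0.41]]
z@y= [[1.57,-0.37,-1.60], [0.59,-0.05,0.56], [-3.26,-0.84,-0.0], [1.84,-0.02,-1.32]]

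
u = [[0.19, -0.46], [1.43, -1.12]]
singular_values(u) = [1.87, 0.24]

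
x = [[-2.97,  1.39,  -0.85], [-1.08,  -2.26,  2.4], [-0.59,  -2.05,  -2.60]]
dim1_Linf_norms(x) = [2.97, 2.4, 2.6]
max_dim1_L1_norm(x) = 5.74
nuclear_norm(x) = 10.18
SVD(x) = [[-0.61, 0.12, -0.78], [0.67, -0.45, -0.59], [-0.42, -0.89, 0.19]] @ diag([3.799252881121026, 3.265566176842601, 3.1179889496204405]) @ [[0.35, -0.39, 0.85], [0.2, 0.92, 0.34], [0.92, -0.05, -0.4]]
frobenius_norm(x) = 5.90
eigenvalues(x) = [(-3.49+0j), (-2.17+2.52j), (-2.17-2.52j)]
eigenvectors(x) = [[-0.90+0.00j, -0.06-0.41j, -0.06+0.41j], [(0.07+0j), (0.71+0j), 0.71-0.00j], [(-0.44+0j), -0.00+0.56j, -0.00-0.56j]]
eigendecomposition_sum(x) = [[-2.59-0.00j, (-0.22+0j), -1.88+0.00j], [(0.2+0j), (0.02-0j), (0.14-0j)], [(-1.26-0j), -0.11+0.00j, (-0.92+0j)]] + [[(-0.19+0.4j), 0.80+0.55j, 0.52-0.74j],  [(-0.64-0.43j), -1.14+1.23j, (1.13+1.06j)],  [0.34-0.51j, -0.97-0.90j, -0.84+0.89j]] + [[-0.19-0.40j, 0.80-0.55j, (0.52+0.74j)], [-0.64+0.43j, (-1.14-1.23j), 1.13-1.06j], [(0.34+0.51j), -0.97+0.90j, (-0.84-0.89j)]]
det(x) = -38.68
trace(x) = -7.83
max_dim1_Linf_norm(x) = 2.97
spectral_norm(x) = 3.80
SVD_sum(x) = [[-0.81, 0.91, -1.96], [0.89, -1.00, 2.17], [-0.56, 0.63, -1.37]] + [[0.08, 0.37, 0.14], [-0.29, -1.34, -0.50], [-0.57, -2.66, -0.99]] + [[-2.24, 0.11, 0.97], [-1.69, 0.08, 0.73], [0.54, -0.03, -0.23]]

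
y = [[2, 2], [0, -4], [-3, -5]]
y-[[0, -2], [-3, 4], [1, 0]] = [[2, 4], [3, -8], [-4, -5]]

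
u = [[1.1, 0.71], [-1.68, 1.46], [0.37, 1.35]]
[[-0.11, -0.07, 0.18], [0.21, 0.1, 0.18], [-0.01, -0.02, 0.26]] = u @ [[-0.11, -0.06, 0.05],[0.02, 0.00, 0.18]]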